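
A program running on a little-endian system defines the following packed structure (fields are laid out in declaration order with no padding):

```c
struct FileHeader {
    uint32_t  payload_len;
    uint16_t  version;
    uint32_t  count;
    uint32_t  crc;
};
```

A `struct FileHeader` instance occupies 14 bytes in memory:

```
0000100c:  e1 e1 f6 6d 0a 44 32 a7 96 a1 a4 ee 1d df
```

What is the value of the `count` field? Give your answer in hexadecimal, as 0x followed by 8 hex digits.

0xA196A732

`count` follows `payload_len` (4 B), `version` (2 B), so it starts at offset 4 + 2 = 6 and occupies 4 bytes.
Bytes at offsets 6..9: 32 A7 96 A1.
In little-endian order the low byte comes first in memory.
Reassemble most-significant byte first: A1 96 A7 32 → 0xA196A732.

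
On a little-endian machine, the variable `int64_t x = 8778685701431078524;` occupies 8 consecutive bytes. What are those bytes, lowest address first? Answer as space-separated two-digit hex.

7C AE 99 4C 22 28 D4 79

8778685701431078524 in hexadecimal, padded to 64 bits, is 0x79D428224C99AE7C.
Split into bytes (most-significant first): 79 D4 28 22 4C 99 AE 7C.
Little-endian: lowest address holds the least-significant byte.
So at ascending addresses the bytes are 7C AE 99 4C 22 28 D4 79.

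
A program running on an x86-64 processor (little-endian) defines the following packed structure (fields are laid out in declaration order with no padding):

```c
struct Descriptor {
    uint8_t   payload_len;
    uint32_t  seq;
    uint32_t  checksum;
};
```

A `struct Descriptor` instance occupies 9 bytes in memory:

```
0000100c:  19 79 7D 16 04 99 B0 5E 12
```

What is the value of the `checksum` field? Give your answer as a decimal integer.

308195481

`checksum` follows `payload_len` (1 B), `seq` (4 B), so it starts at offset 1 + 4 = 5 and occupies 4 bytes.
Bytes at offsets 5..8: 99 B0 5E 12.
Little-endian: lowest address holds the least-significant byte.
Reassemble most-significant byte first: 12 5E B0 99 → 0x125EB099.
0x125EB099 = 308195481.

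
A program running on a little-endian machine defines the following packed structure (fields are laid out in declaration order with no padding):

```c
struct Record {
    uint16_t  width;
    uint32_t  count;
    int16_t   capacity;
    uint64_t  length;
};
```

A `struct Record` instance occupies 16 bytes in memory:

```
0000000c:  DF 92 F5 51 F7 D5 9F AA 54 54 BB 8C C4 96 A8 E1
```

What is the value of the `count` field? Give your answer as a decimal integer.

`count` follows `width` (2 bytes), so it starts at byte offset 2 and occupies 4 bytes.
Bytes at offsets 2..5: F5 51 F7 D5.
Little-endian: lowest address holds the least-significant byte.
Reassemble most-significant byte first: D5 F7 51 F5 → 0xD5F751F5.
0xD5F751F5 = 3589755381.

3589755381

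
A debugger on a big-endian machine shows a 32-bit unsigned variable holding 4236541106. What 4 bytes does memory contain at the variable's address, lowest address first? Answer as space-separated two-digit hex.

FC 84 7C B2

4236541106 in hexadecimal, padded to 32 bits, is 0xFC847CB2.
Split into bytes (most-significant first): FC 84 7C B2.
Big-endian: lowest address holds the most-significant byte.
So the memory order matches the most-significant-first order: FC 84 7C B2.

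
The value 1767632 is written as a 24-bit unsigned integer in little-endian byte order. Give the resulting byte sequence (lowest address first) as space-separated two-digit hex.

1767632 in hexadecimal, padded to 24 bits, is 0x1AF8D0.
Split into bytes (most-significant first): 1A F8 D0.
In little-endian order the low byte comes first in memory.
So at ascending addresses the bytes are D0 F8 1A.

D0 F8 1A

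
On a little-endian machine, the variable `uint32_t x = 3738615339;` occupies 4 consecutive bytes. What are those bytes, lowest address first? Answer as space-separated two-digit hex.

2B BE D6 DE

3738615339 in hexadecimal, padded to 32 bits, is 0xDED6BE2B.
Split into bytes (most-significant first): DE D6 BE 2B.
Little-endian: lowest address holds the least-significant byte.
So at ascending addresses the bytes are 2B BE D6 DE.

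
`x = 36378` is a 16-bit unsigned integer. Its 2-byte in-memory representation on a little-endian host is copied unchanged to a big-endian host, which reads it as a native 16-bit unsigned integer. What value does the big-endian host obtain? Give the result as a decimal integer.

6798

36378 in 16-bit hexadecimal is 0x8E1A.
Stored little-endian, the bytes at ascending addresses are 1A 8E.
Read back as big-endian, the last byte is least significant, giving 0x1A8E.
0x1A8E = 6798.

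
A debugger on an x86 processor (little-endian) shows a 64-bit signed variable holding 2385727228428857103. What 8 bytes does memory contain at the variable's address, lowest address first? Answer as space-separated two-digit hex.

2385727228428857103 in hexadecimal, padded to 64 bits, is 0x211BCE462D7AAF0F.
Split into bytes (most-significant first): 21 1B CE 46 2D 7A AF 0F.
Little-endian: lowest address holds the least-significant byte.
So at ascending addresses the bytes are 0F AF 7A 2D 46 CE 1B 21.

0F AF 7A 2D 46 CE 1B 21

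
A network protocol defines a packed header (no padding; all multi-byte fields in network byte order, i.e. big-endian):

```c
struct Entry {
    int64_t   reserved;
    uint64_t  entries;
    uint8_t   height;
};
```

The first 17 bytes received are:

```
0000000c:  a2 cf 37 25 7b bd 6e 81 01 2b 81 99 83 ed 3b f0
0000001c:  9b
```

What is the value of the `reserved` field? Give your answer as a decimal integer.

-6715087885256790399

`reserved` is the first field, at byte offset 0, occupying 8 bytes.
Bytes at offsets 0..7: A2 CF 37 25 7B BD 6E 81.
In big-endian order the high byte comes first in memory.
The bytes are already most-significant first: 0xA2CF37257BBD6E81.
Top bit is set, so as a signed 64-bit value this is 0xA2CF37257BBD6E81 − 2^64 = -6715087885256790399.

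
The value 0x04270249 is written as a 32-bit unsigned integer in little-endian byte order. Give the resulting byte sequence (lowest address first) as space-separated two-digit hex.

Split into bytes (most-significant first): 04 27 02 49.
Little-endian stores the least-significant byte at the lowest address.
So at ascending addresses the bytes are 49 02 27 04.

49 02 27 04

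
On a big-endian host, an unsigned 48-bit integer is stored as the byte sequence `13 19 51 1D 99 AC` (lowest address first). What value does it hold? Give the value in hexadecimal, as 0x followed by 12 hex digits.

0x1319511D99AC

Big-endian stores the most-significant byte at the lowest address.
The bytes are already most-significant first: 0x1319511D99AC.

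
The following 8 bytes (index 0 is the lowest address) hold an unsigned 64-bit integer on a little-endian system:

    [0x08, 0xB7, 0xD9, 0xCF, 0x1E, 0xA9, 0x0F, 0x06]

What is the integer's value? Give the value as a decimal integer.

In little-endian order the low byte comes first in memory.
Reassemble most-significant byte first: 06 0F A9 1E CF D9 B7 08 → 0x060FA91ECFD9B708.
0x060FA91ECFD9B708 = 436753638679492360.

436753638679492360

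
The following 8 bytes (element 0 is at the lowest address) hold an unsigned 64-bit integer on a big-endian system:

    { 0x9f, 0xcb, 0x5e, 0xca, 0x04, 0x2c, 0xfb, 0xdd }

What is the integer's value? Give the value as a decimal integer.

11514401094049266653

Big-endian: lowest address holds the most-significant byte.
The bytes are already most-significant first: 0x9FCB5ECA042CFBDD.
0x9FCB5ECA042CFBDD = 11514401094049266653.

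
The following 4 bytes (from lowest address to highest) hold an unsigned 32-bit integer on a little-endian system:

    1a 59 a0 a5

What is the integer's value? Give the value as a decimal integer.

2778749210

Little-endian: lowest address holds the least-significant byte.
Reassemble most-significant byte first: A5 A0 59 1A → 0xA5A0591A.
0xA5A0591A = 2778749210.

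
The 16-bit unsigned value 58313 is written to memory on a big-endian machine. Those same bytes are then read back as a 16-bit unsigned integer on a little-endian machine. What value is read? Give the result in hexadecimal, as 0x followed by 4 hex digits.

58313 in 16-bit hexadecimal is 0xE3C9.
Stored big-endian, the bytes at ascending addresses are E3 C9.
Read back as little-endian, the first byte is least significant, giving 0xC9E3.

0xC9E3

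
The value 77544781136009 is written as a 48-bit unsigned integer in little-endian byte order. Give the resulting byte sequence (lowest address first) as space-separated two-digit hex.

77544781136009 in hexadecimal, padded to 48 bits, is 0x4686CD224089.
Split into bytes (most-significant first): 46 86 CD 22 40 89.
Little-endian: lowest address holds the least-significant byte.
So at ascending addresses the bytes are 89 40 22 CD 86 46.

89 40 22 CD 86 46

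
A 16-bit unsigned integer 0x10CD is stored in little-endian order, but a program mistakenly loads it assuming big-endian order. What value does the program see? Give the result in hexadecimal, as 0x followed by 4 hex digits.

0xCD10

Stored little-endian, the bytes at ascending addresses are CD 10.
Read back as big-endian, the last byte is least significant, giving 0xCD10.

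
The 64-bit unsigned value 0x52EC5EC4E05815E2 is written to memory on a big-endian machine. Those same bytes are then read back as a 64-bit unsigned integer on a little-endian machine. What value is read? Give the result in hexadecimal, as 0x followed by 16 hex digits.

0xE21558E0C45EEC52

Stored big-endian, the bytes at ascending addresses are 52 EC 5E C4 E0 58 15 E2.
Read back as little-endian, the first byte is least significant, giving 0xE21558E0C45EEC52.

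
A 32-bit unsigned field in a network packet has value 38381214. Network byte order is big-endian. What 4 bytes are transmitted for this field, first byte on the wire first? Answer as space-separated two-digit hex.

02 49 A6 9E

38381214 in hexadecimal, padded to 32 bits, is 0x0249A69E.
Split into bytes (most-significant first): 02 49 A6 9E.
In big-endian order the high byte comes first in memory.
So the memory order matches the most-significant-first order: 02 49 A6 9E.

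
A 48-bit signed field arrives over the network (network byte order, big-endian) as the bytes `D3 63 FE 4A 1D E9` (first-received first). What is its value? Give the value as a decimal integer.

-49048555217431

In big-endian order the high byte comes first in memory.
The bytes are already most-significant first: 0xD363FE4A1DE9.
Top bit is set, so as a signed 48-bit value this is 0xD363FE4A1DE9 − 2^48 = -49048555217431.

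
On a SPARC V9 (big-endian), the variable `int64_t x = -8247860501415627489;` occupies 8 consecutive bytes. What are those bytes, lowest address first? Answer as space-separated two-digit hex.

8D 89 B6 92 B0 25 75 1F

Two's complement of -8247860501415627489 in 64 bits: 8247860501415627489 = 0x7276496D4FDA8AE1; invert → 0x8D89B692B025751E; add 1 → 0x8D89B692B025751F.
Split into bytes (most-significant first): 8D 89 B6 92 B0 25 75 1F.
In big-endian order the high byte comes first in memory.
So the memory order matches the most-significant-first order: 8D 89 B6 92 B0 25 75 1F.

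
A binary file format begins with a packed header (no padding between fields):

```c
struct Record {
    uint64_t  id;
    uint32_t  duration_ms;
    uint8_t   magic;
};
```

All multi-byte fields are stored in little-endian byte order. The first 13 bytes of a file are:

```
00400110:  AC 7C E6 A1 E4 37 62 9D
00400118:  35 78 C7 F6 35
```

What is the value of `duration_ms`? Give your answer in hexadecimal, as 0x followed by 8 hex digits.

0xF6C77835

`duration_ms` follows `id` (8 bytes), so it starts at byte offset 8 and occupies 4 bytes.
Bytes at offsets 8..11: 35 78 C7 F6.
In little-endian order the low byte comes first in memory.
Reassemble most-significant byte first: F6 C7 78 35 → 0xF6C77835.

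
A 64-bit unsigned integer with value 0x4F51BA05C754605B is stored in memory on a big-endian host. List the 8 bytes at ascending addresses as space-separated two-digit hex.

4F 51 BA 05 C7 54 60 5B

Split into bytes (most-significant first): 4F 51 BA 05 C7 54 60 5B.
Big-endian: lowest address holds the most-significant byte.
So the memory order matches the most-significant-first order: 4F 51 BA 05 C7 54 60 5B.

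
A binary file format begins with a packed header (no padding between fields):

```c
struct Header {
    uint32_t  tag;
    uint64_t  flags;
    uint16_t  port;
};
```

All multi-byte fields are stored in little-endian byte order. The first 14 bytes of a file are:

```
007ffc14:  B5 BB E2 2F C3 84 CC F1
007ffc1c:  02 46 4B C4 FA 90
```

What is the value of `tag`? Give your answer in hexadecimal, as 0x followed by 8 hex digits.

`tag` is the first field, at byte offset 0, occupying 4 bytes.
Bytes at offsets 0..3: B5 BB E2 2F.
Little-endian stores the least-significant byte at the lowest address.
Reassemble most-significant byte first: 2F E2 BB B5 → 0x2FE2BBB5.

0x2FE2BBB5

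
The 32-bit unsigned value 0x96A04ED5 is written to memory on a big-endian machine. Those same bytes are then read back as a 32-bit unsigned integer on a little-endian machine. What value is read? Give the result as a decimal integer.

Stored big-endian, the bytes at ascending addresses are 96 A0 4E D5.
Read back as little-endian, the first byte is least significant, giving 0xD54EA096.
0xD54EA096 = 3578699926.

3578699926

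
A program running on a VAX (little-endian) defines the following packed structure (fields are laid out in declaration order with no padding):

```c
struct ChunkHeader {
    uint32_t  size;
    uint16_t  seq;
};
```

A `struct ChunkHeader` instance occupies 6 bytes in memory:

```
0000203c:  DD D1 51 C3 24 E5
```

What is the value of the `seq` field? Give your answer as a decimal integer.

`seq` follows `size` (4 bytes), so it starts at byte offset 4 and occupies 2 bytes.
Bytes at offsets 4..5: 24 E5.
Little-endian: lowest address holds the least-significant byte.
Reassemble most-significant byte first: E5 24 → 0xE524.
0xE524 = 58660.

58660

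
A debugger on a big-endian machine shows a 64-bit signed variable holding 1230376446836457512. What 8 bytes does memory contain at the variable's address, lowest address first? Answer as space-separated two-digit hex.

11 13 2C DC 0D B1 C0 28

1230376446836457512 in hexadecimal, padded to 64 bits, is 0x11132CDC0DB1C028.
Split into bytes (most-significant first): 11 13 2C DC 0D B1 C0 28.
In big-endian order the high byte comes first in memory.
So the memory order matches the most-significant-first order: 11 13 2C DC 0D B1 C0 28.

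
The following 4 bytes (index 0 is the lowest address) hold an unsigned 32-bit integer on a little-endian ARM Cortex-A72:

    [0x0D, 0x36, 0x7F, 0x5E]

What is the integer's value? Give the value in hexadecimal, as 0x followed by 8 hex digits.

0x5E7F360D

Little-endian: lowest address holds the least-significant byte.
Reassemble most-significant byte first: 5E 7F 36 0D → 0x5E7F360D.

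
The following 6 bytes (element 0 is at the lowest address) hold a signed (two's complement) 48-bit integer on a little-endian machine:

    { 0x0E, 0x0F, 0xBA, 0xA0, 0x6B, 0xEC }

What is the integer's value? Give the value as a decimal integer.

-21527974506738

Little-endian: lowest address holds the least-significant byte.
Reassemble most-significant byte first: EC 6B A0 BA 0F 0E → 0xEC6BA0BA0F0E.
Top bit is set, so as a signed 48-bit value this is 0xEC6BA0BA0F0E − 2^48 = -21527974506738.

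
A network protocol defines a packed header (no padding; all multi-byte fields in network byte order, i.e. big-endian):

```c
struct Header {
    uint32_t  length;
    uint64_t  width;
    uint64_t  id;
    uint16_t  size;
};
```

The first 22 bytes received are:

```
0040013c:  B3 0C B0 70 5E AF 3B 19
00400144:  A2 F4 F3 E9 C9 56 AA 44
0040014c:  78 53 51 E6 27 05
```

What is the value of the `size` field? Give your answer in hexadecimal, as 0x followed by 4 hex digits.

0x2705

`size` follows `length` (4 B), `width` (8 B), `id` (8 B), so it starts at offset 4 + 8 + 8 = 20 and occupies 2 bytes.
Bytes at offsets 20..21: 27 05.
In big-endian order the high byte comes first in memory.
The bytes are already most-significant first: 0x2705.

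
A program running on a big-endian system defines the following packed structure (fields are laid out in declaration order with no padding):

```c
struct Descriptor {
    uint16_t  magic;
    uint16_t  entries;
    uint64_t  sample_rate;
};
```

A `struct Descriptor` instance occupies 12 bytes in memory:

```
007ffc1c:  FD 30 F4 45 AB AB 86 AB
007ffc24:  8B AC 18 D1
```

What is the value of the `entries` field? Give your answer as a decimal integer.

`entries` follows `magic` (2 bytes), so it starts at byte offset 2 and occupies 2 bytes.
Bytes at offsets 2..3: F4 45.
Big-endian stores the most-significant byte at the lowest address.
The bytes are already most-significant first: 0xF445.
0xF445 = 62533.

62533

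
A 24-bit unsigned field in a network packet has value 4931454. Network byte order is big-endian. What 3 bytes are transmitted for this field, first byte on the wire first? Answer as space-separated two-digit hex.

4931454 in hexadecimal, padded to 24 bits, is 0x4B3F7E.
Split into bytes (most-significant first): 4B 3F 7E.
Big-endian stores the most-significant byte at the lowest address.
So the memory order matches the most-significant-first order: 4B 3F 7E.

4B 3F 7E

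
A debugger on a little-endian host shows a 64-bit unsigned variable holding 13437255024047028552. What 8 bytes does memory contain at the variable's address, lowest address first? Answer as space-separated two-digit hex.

48 F9 A7 30 40 B8 7A BA

13437255024047028552 in hexadecimal, padded to 64 bits, is 0xBA7AB84030A7F948.
Split into bytes (most-significant first): BA 7A B8 40 30 A7 F9 48.
Little-endian: lowest address holds the least-significant byte.
So at ascending addresses the bytes are 48 F9 A7 30 40 B8 7A BA.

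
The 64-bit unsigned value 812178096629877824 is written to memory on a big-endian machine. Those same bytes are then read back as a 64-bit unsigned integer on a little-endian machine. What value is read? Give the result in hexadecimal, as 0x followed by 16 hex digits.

0x400CFAFFAC6F450B

812178096629877824 in 64-bit hexadecimal is 0x0B456FACFFFA0C40.
Stored big-endian, the bytes at ascending addresses are 0B 45 6F AC FF FA 0C 40.
Read back as little-endian, the first byte is least significant, giving 0x400CFAFFAC6F450B.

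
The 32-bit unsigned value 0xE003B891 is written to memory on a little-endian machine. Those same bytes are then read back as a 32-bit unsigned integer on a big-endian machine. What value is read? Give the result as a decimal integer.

2444755936

Stored little-endian, the bytes at ascending addresses are 91 B8 03 E0.
Read back as big-endian, the last byte is least significant, giving 0x91B803E0.
0x91B803E0 = 2444755936.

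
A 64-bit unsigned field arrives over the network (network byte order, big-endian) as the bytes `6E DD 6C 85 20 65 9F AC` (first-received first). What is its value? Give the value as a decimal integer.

In big-endian order the high byte comes first in memory.
The bytes are already most-significant first: 0x6EDD6C8520659FAC.
0x6EDD6C8520659FAC = 7988660633055109036.

7988660633055109036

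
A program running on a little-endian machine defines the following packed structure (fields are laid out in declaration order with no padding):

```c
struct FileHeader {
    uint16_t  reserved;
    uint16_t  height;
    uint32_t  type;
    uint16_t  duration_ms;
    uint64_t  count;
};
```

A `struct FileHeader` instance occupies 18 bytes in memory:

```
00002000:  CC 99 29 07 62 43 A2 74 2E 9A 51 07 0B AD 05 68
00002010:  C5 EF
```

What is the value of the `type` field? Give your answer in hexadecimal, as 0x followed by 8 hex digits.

`type` follows `reserved` (2 B), `height` (2 B), so it starts at offset 2 + 2 = 4 and occupies 4 bytes.
Bytes at offsets 4..7: 62 43 A2 74.
In little-endian order the low byte comes first in memory.
Reassemble most-significant byte first: 74 A2 43 62 → 0x74A24362.

0x74A24362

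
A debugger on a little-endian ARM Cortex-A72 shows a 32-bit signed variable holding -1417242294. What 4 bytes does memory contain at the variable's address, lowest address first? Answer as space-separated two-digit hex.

4A 99 86 AB

Two's complement of -1417242294 in 32 bits: 1417242294 = 0x547966B6; invert → 0xAB869949; add 1 → 0xAB86994A.
Split into bytes (most-significant first): AB 86 99 4A.
In little-endian order the low byte comes first in memory.
So at ascending addresses the bytes are 4A 99 86 AB.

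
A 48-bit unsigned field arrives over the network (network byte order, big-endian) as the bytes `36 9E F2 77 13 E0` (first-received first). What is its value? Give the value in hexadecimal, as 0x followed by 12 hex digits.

0x369EF27713E0

In big-endian order the high byte comes first in memory.
The bytes are already most-significant first: 0x369EF27713E0.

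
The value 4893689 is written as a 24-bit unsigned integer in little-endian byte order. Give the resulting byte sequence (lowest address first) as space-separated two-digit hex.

4893689 in hexadecimal, padded to 24 bits, is 0x4AABF9.
Split into bytes (most-significant first): 4A AB F9.
Little-endian stores the least-significant byte at the lowest address.
So at ascending addresses the bytes are F9 AB 4A.

F9 AB 4A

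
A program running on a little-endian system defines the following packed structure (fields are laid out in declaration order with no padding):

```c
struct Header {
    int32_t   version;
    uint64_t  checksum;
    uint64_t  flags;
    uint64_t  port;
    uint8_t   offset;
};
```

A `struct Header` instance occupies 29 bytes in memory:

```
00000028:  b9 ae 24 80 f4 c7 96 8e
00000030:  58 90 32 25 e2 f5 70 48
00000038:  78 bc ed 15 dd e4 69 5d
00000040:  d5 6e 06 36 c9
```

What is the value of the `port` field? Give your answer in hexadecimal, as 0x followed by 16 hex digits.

`port` follows `version` (4 B), `checksum` (8 B), `flags` (8 B), so it starts at offset 4 + 8 + 8 = 20 and occupies 8 bytes.
Bytes at offsets 20..27: DD E4 69 5D D5 6E 06 36.
Little-endian stores the least-significant byte at the lowest address.
Reassemble most-significant byte first: 36 06 6E D5 5D 69 E4 DD → 0x36066ED55D69E4DD.

0x36066ED55D69E4DD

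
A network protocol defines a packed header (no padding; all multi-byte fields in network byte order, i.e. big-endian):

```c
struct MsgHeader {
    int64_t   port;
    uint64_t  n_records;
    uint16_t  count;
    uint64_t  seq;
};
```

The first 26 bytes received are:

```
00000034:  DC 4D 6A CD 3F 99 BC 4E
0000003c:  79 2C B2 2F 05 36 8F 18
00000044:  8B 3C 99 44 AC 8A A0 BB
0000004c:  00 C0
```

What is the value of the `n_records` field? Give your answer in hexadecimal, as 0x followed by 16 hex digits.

0x792CB22F05368F18

`n_records` follows `port` (8 bytes), so it starts at byte offset 8 and occupies 8 bytes.
Bytes at offsets 8..15: 79 2C B2 2F 05 36 8F 18.
Big-endian: lowest address holds the most-significant byte.
The bytes are already most-significant first: 0x792CB22F05368F18.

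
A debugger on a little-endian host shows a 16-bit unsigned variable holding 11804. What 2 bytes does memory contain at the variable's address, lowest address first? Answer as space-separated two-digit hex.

1C 2E

11804 in hexadecimal, padded to 16 bits, is 0x2E1C.
Split into bytes (most-significant first): 2E 1C.
Little-endian stores the least-significant byte at the lowest address.
So at ascending addresses the bytes are 1C 2E.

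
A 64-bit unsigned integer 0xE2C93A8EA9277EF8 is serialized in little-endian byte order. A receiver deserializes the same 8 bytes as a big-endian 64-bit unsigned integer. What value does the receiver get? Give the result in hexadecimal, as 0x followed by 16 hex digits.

0xF87E27A98E3AC9E2

Stored little-endian, the bytes at ascending addresses are F8 7E 27 A9 8E 3A C9 E2.
Read back as big-endian, the last byte is least significant, giving 0xF87E27A98E3AC9E2.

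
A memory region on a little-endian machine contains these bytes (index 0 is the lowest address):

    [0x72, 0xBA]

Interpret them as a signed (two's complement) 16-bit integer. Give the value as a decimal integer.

Little-endian: lowest address holds the least-significant byte.
Reassemble most-significant byte first: BA 72 → 0xBA72.
Top bit is set, so as a signed 16-bit value this is 0xBA72 − 2^16 = -17806.

-17806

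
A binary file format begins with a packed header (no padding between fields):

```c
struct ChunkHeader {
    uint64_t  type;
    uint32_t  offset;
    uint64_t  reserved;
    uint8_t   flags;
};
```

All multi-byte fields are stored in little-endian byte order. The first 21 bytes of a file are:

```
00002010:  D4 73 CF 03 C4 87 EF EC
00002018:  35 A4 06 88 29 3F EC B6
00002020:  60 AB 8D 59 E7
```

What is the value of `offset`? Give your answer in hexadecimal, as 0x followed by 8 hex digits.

`offset` follows `type` (8 bytes), so it starts at byte offset 8 and occupies 4 bytes.
Bytes at offsets 8..11: 35 A4 06 88.
In little-endian order the low byte comes first in memory.
Reassemble most-significant byte first: 88 06 A4 35 → 0x8806A435.

0x8806A435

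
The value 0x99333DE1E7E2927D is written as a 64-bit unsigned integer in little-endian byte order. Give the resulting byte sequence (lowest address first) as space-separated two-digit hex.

7D 92 E2 E7 E1 3D 33 99

Split into bytes (most-significant first): 99 33 3D E1 E7 E2 92 7D.
In little-endian order the low byte comes first in memory.
So at ascending addresses the bytes are 7D 92 E2 E7 E1 3D 33 99.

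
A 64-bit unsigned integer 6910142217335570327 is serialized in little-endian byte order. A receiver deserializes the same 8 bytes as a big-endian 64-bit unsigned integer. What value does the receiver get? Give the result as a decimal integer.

10916645454607410527

6910142217335570327 in 64-bit hexadecimal is 0x5FE5C1BC33B77F97.
Stored little-endian, the bytes at ascending addresses are 97 7F B7 33 BC C1 E5 5F.
Read back as big-endian, the last byte is least significant, giving 0x977FB733BCC1E55F.
0x977FB733BCC1E55F = 10916645454607410527.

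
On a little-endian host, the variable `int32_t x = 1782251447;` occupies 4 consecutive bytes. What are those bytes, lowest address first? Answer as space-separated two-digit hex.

B7 FF 3A 6A

1782251447 in hexadecimal, padded to 32 bits, is 0x6A3AFFB7.
Split into bytes (most-significant first): 6A 3A FF B7.
Little-endian: lowest address holds the least-significant byte.
So at ascending addresses the bytes are B7 FF 3A 6A.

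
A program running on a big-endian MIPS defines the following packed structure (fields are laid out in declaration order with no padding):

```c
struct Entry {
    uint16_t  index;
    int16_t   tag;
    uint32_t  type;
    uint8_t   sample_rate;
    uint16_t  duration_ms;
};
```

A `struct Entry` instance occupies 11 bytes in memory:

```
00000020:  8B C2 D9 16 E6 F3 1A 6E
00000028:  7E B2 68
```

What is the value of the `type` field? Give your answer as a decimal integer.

3874691694

`type` follows `index` (2 B), `tag` (2 B), so it starts at offset 2 + 2 = 4 and occupies 4 bytes.
Bytes at offsets 4..7: E6 F3 1A 6E.
Big-endian: lowest address holds the most-significant byte.
The bytes are already most-significant first: 0xE6F31A6E.
0xE6F31A6E = 3874691694.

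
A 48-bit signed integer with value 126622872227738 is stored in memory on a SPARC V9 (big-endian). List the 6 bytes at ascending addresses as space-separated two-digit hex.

73 29 AF 51 CF 9A

126622872227738 in hexadecimal, padded to 48 bits, is 0x7329AF51CF9A.
Split into bytes (most-significant first): 73 29 AF 51 CF 9A.
In big-endian order the high byte comes first in memory.
So the memory order matches the most-significant-first order: 73 29 AF 51 CF 9A.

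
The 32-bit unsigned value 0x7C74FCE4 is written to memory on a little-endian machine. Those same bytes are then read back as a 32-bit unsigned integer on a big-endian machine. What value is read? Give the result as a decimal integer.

3841750140

Stored little-endian, the bytes at ascending addresses are E4 FC 74 7C.
Read back as big-endian, the last byte is least significant, giving 0xE4FC747C.
0xE4FC747C = 3841750140.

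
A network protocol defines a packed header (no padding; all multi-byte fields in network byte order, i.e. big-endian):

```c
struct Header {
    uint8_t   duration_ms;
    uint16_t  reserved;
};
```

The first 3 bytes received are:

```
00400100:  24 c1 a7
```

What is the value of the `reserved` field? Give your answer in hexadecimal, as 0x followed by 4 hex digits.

0xC1A7

`reserved` follows `duration_ms` (1 byte), so it starts at byte offset 1 and occupies 2 bytes.
Bytes at offsets 1..2: C1 A7.
In big-endian order the high byte comes first in memory.
The bytes are already most-significant first: 0xC1A7.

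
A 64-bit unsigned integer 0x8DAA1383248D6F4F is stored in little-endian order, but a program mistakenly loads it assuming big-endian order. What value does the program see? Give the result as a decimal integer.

Stored little-endian, the bytes at ascending addresses are 4F 6F 8D 24 83 13 AA 8D.
Read back as big-endian, the last byte is least significant, giving 0x4F6F8D248313AA8D.
0x4F6F8D248313AA8D = 5723948839368632973.

5723948839368632973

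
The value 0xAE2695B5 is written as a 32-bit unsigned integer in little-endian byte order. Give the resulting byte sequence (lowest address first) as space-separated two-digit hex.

B5 95 26 AE

Split into bytes (most-significant first): AE 26 95 B5.
In little-endian order the low byte comes first in memory.
So at ascending addresses the bytes are B5 95 26 AE.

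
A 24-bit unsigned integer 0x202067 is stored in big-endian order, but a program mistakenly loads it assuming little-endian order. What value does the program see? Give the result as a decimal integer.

Stored big-endian, the bytes at ascending addresses are 20 20 67.
Read back as little-endian, the first byte is least significant, giving 0x672020.
0x672020 = 6758432.

6758432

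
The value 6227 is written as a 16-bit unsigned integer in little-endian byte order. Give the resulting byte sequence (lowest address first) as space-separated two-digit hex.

6227 in hexadecimal, padded to 16 bits, is 0x1853.
Split into bytes (most-significant first): 18 53.
In little-endian order the low byte comes first in memory.
So at ascending addresses the bytes are 53 18.

53 18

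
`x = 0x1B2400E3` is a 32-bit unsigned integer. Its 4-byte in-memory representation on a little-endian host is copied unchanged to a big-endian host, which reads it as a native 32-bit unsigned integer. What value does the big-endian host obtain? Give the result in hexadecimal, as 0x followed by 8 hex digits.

0xE300241B

Stored little-endian, the bytes at ascending addresses are E3 00 24 1B.
Read back as big-endian, the last byte is least significant, giving 0xE300241B.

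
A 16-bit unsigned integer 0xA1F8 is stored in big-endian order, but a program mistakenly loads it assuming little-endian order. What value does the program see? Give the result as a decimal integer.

63649

Stored big-endian, the bytes at ascending addresses are A1 F8.
Read back as little-endian, the first byte is least significant, giving 0xF8A1.
0xF8A1 = 63649.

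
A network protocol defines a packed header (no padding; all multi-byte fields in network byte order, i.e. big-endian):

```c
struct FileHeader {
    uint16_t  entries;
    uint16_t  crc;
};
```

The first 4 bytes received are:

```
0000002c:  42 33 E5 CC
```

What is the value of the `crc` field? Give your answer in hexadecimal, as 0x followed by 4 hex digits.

0xE5CC

`crc` follows `entries` (2 bytes), so it starts at byte offset 2 and occupies 2 bytes.
Bytes at offsets 2..3: E5 CC.
In big-endian order the high byte comes first in memory.
The bytes are already most-significant first: 0xE5CC.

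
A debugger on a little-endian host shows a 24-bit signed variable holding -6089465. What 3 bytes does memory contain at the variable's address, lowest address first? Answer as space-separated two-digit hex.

Two's complement of -6089465 in 24 bits: 6089465 = 0x5CEAF9; invert → 0xA31506; add 1 → 0xA31507.
Split into bytes (most-significant first): A3 15 07.
Little-endian: lowest address holds the least-significant byte.
So at ascending addresses the bytes are 07 15 A3.

07 15 A3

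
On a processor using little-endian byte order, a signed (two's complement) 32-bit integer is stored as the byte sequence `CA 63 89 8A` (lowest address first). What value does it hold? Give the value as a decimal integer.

In little-endian order the low byte comes first in memory.
Reassemble most-significant byte first: 8A 89 63 CA → 0x8A8963CA.
Top bit is set, so as a signed 32-bit value this is 0x8A8963CA − 2^32 = -1970707510.

-1970707510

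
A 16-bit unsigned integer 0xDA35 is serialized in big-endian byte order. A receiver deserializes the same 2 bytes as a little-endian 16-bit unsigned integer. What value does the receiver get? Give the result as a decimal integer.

13786

Stored big-endian, the bytes at ascending addresses are DA 35.
Read back as little-endian, the first byte is least significant, giving 0x35DA.
0x35DA = 13786.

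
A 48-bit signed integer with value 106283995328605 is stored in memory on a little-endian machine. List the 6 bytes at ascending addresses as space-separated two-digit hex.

5D 70 C9 2B AA 60

106283995328605 in hexadecimal, padded to 48 bits, is 0x60AA2BC9705D.
Split into bytes (most-significant first): 60 AA 2B C9 70 5D.
Little-endian: lowest address holds the least-significant byte.
So at ascending addresses the bytes are 5D 70 C9 2B AA 60.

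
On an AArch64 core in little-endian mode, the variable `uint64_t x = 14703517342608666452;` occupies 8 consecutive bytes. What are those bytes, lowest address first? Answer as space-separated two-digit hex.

54 2F FC DA 1E 63 0D CC

14703517342608666452 in hexadecimal, padded to 64 bits, is 0xCC0D631EDAFC2F54.
Split into bytes (most-significant first): CC 0D 63 1E DA FC 2F 54.
Little-endian: lowest address holds the least-significant byte.
So at ascending addresses the bytes are 54 2F FC DA 1E 63 0D CC.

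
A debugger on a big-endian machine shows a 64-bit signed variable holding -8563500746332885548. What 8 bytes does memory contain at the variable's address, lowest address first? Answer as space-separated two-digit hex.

89 28 55 71 4D 09 2D D4

Two's complement of -8563500746332885548 in 64 bits: 8563500746332885548 = 0x76D7AA8EB2F6D22C; invert → 0x892855714D092DD3; add 1 → 0x892855714D092DD4.
Split into bytes (most-significant first): 89 28 55 71 4D 09 2D D4.
In big-endian order the high byte comes first in memory.
So the memory order matches the most-significant-first order: 89 28 55 71 4D 09 2D D4.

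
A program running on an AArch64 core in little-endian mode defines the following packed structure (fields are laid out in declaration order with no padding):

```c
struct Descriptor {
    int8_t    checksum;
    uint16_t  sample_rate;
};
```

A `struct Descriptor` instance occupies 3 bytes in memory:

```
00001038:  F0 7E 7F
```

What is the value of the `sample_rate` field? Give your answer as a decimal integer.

32638

`sample_rate` follows `checksum` (1 byte), so it starts at byte offset 1 and occupies 2 bytes.
Bytes at offsets 1..2: 7E 7F.
Little-endian: lowest address holds the least-significant byte.
Reassemble most-significant byte first: 7F 7E → 0x7F7E.
0x7F7E = 32638.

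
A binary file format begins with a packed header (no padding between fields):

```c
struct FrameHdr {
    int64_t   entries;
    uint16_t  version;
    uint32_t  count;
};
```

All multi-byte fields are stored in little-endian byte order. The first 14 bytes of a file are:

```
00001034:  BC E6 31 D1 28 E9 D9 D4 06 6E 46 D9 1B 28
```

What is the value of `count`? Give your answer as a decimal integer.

`count` follows `entries` (8 B), `version` (2 B), so it starts at offset 8 + 2 = 10 and occupies 4 bytes.
Bytes at offsets 10..13: 46 D9 1B 28.
Little-endian stores the least-significant byte at the lowest address.
Reassemble most-significant byte first: 28 1B D9 46 → 0x281BD946.
0x281BD946 = 672913734.

672913734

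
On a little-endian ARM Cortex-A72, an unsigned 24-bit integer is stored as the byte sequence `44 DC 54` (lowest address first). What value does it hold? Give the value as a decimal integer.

5561412

Little-endian stores the least-significant byte at the lowest address.
Reassemble most-significant byte first: 54 DC 44 → 0x54DC44.
0x54DC44 = 5561412.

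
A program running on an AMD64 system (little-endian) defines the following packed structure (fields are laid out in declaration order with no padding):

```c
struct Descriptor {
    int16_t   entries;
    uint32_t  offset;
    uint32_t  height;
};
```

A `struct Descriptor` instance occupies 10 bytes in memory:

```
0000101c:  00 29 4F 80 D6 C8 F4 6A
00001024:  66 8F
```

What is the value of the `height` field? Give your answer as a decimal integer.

2405853940

`height` follows `entries` (2 B), `offset` (4 B), so it starts at offset 2 + 4 = 6 and occupies 4 bytes.
Bytes at offsets 6..9: F4 6A 66 8F.
Little-endian stores the least-significant byte at the lowest address.
Reassemble most-significant byte first: 8F 66 6A F4 → 0x8F666AF4.
0x8F666AF4 = 2405853940.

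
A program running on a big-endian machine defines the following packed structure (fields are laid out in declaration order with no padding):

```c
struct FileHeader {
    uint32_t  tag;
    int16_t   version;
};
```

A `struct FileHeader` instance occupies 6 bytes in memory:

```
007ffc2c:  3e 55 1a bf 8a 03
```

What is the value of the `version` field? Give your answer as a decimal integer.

-30205

`version` follows `tag` (4 bytes), so it starts at byte offset 4 and occupies 2 bytes.
Bytes at offsets 4..5: 8A 03.
In big-endian order the high byte comes first in memory.
The bytes are already most-significant first: 0x8A03.
Top bit is set, so as a signed 16-bit value this is 0x8A03 − 2^16 = -30205.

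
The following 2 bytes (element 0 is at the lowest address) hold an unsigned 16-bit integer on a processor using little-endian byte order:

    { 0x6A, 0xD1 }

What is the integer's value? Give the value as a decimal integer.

53610

In little-endian order the low byte comes first in memory.
Reassemble most-significant byte first: D1 6A → 0xD16A.
0xD16A = 53610.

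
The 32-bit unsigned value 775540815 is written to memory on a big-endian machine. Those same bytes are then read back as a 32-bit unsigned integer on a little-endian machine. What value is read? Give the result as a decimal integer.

775540815 in 32-bit hexadecimal is 0x2E39D04F.
Stored big-endian, the bytes at ascending addresses are 2E 39 D0 4F.
Read back as little-endian, the first byte is least significant, giving 0x4FD0392E.
0x4FD0392E = 1339046190.

1339046190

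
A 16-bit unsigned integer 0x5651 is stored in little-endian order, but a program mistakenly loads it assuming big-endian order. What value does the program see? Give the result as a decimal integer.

20822

Stored little-endian, the bytes at ascending addresses are 51 56.
Read back as big-endian, the last byte is least significant, giving 0x5156.
0x5156 = 20822.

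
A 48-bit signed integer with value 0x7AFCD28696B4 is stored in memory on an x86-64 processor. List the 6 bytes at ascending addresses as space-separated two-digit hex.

B4 96 86 D2 FC 7A

Split into bytes (most-significant first): 7A FC D2 86 96 B4.
Little-endian: lowest address holds the least-significant byte.
So at ascending addresses the bytes are B4 96 86 D2 FC 7A.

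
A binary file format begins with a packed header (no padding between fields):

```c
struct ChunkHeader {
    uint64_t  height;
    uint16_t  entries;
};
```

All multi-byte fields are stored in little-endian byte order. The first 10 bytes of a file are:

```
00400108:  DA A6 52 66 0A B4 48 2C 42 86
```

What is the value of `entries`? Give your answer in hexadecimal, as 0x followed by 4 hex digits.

0x8642

`entries` follows `height` (8 bytes), so it starts at byte offset 8 and occupies 2 bytes.
Bytes at offsets 8..9: 42 86.
Little-endian: lowest address holds the least-significant byte.
Reassemble most-significant byte first: 86 42 → 0x8642.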